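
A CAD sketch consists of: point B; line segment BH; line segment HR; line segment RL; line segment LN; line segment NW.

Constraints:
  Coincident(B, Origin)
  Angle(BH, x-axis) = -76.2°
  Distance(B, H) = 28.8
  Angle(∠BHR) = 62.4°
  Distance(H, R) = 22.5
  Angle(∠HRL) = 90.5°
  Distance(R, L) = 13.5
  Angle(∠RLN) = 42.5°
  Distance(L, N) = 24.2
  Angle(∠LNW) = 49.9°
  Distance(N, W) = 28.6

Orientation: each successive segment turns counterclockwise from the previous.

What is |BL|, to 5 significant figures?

15.185

∠BHR = 62.4° gives HR at 41.400° from the x-axis; with |HR| = 22.5, R = (23.747, -13.089). ∠HRL = 90.5° gives RL at 130.90° from the x-axis; with |RL| = 13.5, L = (14.908, -2.8851). Then |BL| = |L − B| = 15.185.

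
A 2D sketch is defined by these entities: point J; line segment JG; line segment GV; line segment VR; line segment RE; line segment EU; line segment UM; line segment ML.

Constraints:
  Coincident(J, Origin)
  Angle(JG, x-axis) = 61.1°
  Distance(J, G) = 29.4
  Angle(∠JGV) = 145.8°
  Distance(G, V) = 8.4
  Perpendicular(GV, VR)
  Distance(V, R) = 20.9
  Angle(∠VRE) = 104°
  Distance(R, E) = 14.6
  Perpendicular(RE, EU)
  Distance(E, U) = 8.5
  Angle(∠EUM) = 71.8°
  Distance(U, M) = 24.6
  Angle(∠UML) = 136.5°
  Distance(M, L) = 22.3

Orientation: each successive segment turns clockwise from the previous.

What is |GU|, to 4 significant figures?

17.98

J is at the origin; JG runs at 61.1° with length 29.4, so G = (14.21, 25.74). ∠JGV = 145.8° gives GV at 26.90° from the x-axis; with |GV| = 8.4, V = (21.70, 29.54). GV ⟂ VR, so VR runs at -63.10°; with |VR| = 20.9, R = (31.16, 10.90). ∠VRE = 104.0° gives RE at -139.1° from the x-axis; with |RE| = 14.6, E = (20.12, 1.341). The perpendicularity gives EU at right angles to RE, so EU runs at 130.9°; with |EU| = 8.5, U = (14.55, 7.766). Then |GU| = |U − G| = 17.98.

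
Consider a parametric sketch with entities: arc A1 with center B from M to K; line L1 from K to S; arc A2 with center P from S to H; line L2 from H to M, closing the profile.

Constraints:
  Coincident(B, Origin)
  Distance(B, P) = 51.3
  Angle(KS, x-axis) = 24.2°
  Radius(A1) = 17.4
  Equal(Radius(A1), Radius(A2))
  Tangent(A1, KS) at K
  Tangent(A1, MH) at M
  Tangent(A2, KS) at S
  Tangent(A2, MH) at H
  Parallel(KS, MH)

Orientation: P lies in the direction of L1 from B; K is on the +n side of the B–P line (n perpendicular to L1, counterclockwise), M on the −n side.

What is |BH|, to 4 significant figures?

54.17

The slot axis is L1's direction at 24.2°, so u = (cos 24.2°, sin 24.2°) = (0.9121, 0.4099) and n = (−sin 24.2°, cos 24.2°) = (-0.4099, 0.9121). B is at the origin and P lies 51.3 along u from B, so P = 51.3·u = (46.79, 21.03). Tangency of A1 to both parallel lines with radius 17.4 puts K and M at B ± 17.4·n: K = (-7.133, 15.87), M = (7.133, -15.87). Equal radii place S and H the same way about P: S = P + 17.4·n = (39.66, 36.90), H = P − 17.4·n = (53.92, 5.158). Then |BH| = |H − B| = 54.17.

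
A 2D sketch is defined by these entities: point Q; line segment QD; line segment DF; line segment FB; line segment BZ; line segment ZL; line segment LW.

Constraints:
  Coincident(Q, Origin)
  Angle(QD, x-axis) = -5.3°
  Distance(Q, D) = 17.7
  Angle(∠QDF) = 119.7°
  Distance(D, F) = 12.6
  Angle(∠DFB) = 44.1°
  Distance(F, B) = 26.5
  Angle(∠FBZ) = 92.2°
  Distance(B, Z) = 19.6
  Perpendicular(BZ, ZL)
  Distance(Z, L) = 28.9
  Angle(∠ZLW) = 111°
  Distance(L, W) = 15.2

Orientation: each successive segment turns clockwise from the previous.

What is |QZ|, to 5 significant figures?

15.801

∠DFB = 44.1° gives FB at 158.50° from the x-axis; with |FB| = 26.5, B = (-1.8266, -3.3973). ∠FBZ = 92.2° gives BZ at 70.700° from the x-axis; with |BZ| = 19.6, Z = (4.6515, 15.101). Then |QZ| = |Z − Q| = 15.801.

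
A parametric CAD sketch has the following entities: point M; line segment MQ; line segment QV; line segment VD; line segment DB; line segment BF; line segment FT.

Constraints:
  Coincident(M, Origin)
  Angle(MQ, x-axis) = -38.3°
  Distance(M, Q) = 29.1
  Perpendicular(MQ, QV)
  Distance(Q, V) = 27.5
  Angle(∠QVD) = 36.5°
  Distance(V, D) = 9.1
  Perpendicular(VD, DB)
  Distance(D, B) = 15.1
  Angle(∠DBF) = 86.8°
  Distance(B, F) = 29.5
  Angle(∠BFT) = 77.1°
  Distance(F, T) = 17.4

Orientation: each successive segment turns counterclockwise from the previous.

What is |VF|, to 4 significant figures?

24.40

M is at the origin; MQ runs at -38.3° with length 29.1, so Q = (22.84, -18.04). MQ ⟂ QV, so QV runs at 51.70°; with |QV| = 27.5, V = (39.88, 3.546). ∠QVD = 36.5° gives VD at -164.8° from the x-axis; with |VD| = 9.1, D = (31.10, 1.160). VD ⟂ DB, so DB runs at -74.80°; with |DB| = 15.1, B = (35.06, -13.41). ∠DBF = 86.8° gives BF at 18.40° from the x-axis; with |BF| = 29.5, F = (63.05, -4.100). Then |VF| = |F − V| = 24.40.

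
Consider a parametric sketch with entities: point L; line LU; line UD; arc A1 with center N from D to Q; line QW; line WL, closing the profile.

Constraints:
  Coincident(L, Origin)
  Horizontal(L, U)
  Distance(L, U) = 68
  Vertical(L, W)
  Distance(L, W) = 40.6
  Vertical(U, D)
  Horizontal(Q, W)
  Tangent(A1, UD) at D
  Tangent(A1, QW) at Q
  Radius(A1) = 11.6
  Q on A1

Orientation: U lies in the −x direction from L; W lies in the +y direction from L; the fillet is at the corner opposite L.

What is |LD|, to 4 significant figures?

73.93

L is at the origin; LU is horizontal with |LU| = 68.0 and U on the −x side, so U = (-68.00, 0.000). LW is vertical with |LW| = 40.6 and W on the +y side, so W = (0.000, 40.60). The virtual corner opposite L is at (-68.00, 40.60). The tangent condition forces ND to be normal to UD and tangency of A1 to QW means the radius NQ is perpendicular to QW, with radius 11.6, so the center N sits 11.6 in from both sides at N = (-56.40, 29.00). That places the tangent points at D = (-68.00, 29.00) on UD and Q = (-56.40, 40.60) on QW. Then |LD| = |D − L| = 73.93.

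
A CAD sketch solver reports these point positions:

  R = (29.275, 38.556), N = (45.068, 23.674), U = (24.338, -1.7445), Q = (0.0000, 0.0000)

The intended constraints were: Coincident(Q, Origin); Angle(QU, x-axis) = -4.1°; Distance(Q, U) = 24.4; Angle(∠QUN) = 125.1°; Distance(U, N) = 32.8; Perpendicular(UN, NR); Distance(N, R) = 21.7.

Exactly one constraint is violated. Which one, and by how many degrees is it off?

Perpendicular(UN, NR) — off by 4.10°.

Q = (0.00, 0.00) ✓; QU at -4.100° ✓; |QU| = 24.40 ✓; ∠QUN = 125.1° ✓; |UN| = 32.80 ✓; ∠(UN, NR) = 85.90° ✗; |NR| = 21.70 ✓.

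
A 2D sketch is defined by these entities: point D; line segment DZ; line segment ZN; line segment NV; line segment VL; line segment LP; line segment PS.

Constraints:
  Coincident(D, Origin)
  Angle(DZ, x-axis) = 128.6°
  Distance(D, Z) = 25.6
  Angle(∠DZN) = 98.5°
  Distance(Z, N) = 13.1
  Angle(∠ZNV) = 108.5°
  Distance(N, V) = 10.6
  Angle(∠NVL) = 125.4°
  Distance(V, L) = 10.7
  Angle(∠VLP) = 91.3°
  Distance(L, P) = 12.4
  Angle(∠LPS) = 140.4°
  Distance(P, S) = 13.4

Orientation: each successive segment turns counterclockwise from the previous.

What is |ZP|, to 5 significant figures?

11.621

D is at the origin; DZ runs at 128.6° with length 25.6, so Z = (-15.971, 20.007). ∠DZN = 98.5° gives ZN at -149.90° from the x-axis; with |ZN| = 13.1, N = (-27.305, 13.437). ∠ZNV = 108.5° gives NV at -78.400° from the x-axis; with |NV| = 10.6, V = (-25.173, 3.0536). ∠NVL = 125.4° gives VL at -23.800° from the x-axis; with |VL| = 10.7, L = (-15.383, -1.2643). ∠VLP = 91.3° gives LP at 64.900° from the x-axis; with |LP| = 12.4, P = (-10.123, 9.9648). Then |ZP| = |P − Z| = 11.621.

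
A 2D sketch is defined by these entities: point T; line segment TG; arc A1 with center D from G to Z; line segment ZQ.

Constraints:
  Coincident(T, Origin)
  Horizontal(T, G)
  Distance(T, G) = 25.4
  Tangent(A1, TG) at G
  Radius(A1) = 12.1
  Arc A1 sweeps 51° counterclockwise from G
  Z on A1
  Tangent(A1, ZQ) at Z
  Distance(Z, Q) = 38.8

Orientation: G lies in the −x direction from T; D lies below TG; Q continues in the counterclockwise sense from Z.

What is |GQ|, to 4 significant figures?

48.41

On A1, G sits at bearing 90° from D; a 51° counterclockwise sweep puts Z at bearing 141°, so Z = D + 12.1·(cos 141°, sin 141°) = (-34.80, -4.485). Since A1 is tangent to ZQ there, DZ ⟂ ZQ, so ZQ runs along (−sin 141°, cos 141°); with |ZQ| = 38.8, Q = (-59.22, -34.64). Then |GQ| = |Q − G| = 48.41.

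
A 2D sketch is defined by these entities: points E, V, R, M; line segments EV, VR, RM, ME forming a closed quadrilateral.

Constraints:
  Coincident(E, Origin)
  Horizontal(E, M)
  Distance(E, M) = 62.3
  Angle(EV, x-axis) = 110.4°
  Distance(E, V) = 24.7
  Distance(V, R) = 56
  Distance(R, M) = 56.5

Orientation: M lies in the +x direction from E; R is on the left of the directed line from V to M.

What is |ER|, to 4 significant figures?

65.11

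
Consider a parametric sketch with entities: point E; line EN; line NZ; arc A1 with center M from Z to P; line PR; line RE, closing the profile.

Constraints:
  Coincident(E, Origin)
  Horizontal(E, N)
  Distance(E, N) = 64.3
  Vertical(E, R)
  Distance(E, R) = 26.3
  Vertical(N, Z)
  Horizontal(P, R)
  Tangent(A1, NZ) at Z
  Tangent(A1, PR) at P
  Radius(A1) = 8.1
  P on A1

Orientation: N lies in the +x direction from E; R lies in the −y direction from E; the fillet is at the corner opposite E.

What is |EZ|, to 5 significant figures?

66.826

E is at the origin; EN is horizontal with |EN| = 64.3 and N on the +x side, so N = (64.300, 0.0000). ER is vertical with |ER| = 26.3 and R on the −y side, so R = (0.0000, -26.300). The virtual corner opposite E is at (64.300, -26.300). Tangency of A1 to NZ means the radius MZ is perpendicular to NZ and A1 meets PR tangentially, so MP is at right angles to PR, with radius 8.1, so the center M sits 8.1 in from both sides at M = (56.200, -18.200). That places the tangent points at Z = (64.300, -18.200) on NZ and P = (56.200, -26.300) on PR. Then |EZ| = |Z − E| = 66.826.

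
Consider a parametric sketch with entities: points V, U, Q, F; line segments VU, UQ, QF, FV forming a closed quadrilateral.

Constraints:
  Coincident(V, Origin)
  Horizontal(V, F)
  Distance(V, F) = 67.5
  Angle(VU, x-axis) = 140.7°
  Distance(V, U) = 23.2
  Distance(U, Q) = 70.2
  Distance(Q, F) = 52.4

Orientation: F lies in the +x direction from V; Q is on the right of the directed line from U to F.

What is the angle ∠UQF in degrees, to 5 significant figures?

88.788°

Checks: |UQ| = 70.20 ✓; |QF| = 52.40 ✓.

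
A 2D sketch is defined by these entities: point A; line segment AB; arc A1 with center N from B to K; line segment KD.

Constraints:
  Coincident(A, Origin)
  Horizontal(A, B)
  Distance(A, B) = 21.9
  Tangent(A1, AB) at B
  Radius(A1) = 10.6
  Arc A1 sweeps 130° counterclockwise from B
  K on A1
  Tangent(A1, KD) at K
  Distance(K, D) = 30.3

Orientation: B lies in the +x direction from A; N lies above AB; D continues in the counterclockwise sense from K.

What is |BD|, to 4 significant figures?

42.18

A is at the origin; AB is horizontal with |AB| = 21.9 and B on the +x side, so B = (21.90, 0.000). A1 meets AB tangentially, so NB is at right angles to AB, so N = B + (0, 10.6) = (21.90, 10.60). On A1, B sits at bearing -90° from N; a 130° counterclockwise sweep puts K at bearing 40°, so K = N + 10.6·(cos 40°, sin 40°) = (30.02, 17.41). Tangency of A1 to KD means the radius NK is perpendicular to KD, so KD runs along (−sin 40°, cos 40°); with |KD| = 30.3, D = (10.54, 40.62). Then |BD| = |D − B| = 42.18.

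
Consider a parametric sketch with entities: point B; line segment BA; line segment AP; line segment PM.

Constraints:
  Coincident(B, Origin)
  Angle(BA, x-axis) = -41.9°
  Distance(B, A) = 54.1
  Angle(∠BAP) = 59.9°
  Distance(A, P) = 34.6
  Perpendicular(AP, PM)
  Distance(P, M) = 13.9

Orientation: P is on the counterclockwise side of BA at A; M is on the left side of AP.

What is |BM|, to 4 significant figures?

33.74

∠BAP = 59.9°, so AP runs at -41.9° + (180° − 59.9°) = 78.20° from the x-axis; with |AP| = 34.6, P = A + 34.6·(cos 78.20°, sin 78.20°) = (47.34, -2.261). AP is perpendicular to PM; with |PM| = 13.9 on the left of AP, M = P + 13.9·(-0.9789, 0.2045) = (33.74, 0.5816). Then |BM| = |M − B| = 33.74.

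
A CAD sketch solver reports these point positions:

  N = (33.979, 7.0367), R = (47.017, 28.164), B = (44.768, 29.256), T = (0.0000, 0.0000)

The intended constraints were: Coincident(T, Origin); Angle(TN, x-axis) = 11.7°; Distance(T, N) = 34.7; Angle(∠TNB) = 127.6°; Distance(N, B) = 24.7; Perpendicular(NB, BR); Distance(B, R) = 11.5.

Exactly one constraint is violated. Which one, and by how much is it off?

Distance(B, R) = 11.5 — off by 9.00.

T = (0.00, 0.00) ✓; TN at 11.70° ✓; |TN| = 34.70 ✓; ∠TNB = 127.6° ✓; |NB| = 24.70 ✓; ∠(NB, BR) = 90.00° ✓; |BR| = 2.500 ✗.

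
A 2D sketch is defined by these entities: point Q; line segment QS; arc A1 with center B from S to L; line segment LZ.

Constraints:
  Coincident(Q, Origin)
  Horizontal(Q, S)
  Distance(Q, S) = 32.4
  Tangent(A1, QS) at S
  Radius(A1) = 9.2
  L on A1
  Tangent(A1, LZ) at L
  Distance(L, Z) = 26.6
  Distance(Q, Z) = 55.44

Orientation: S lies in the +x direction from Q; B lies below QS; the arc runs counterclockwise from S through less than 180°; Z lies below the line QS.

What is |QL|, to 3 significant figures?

29.6

Checks: |BL| = 9.200 ✓; ∠(BL, LZ) = 90.00° ✓; |LZ| = 26.60 ✓; |QZ| = 55.44 ✓.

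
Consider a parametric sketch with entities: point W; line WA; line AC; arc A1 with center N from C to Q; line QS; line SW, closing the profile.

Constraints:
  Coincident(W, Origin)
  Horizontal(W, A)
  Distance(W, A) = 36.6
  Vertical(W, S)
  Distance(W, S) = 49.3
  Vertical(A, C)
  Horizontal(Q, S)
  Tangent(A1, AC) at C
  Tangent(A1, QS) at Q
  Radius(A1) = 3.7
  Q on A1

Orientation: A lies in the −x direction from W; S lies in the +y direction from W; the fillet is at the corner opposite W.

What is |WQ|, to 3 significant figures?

59.3

W is at the origin; WA is horizontal with |WA| = 36.6 and A on the −x side, so A = (-36.6, 0.00). W and S share the same x with |WS| = 49.3 and S on the +y side, so S = (0.00, 49.3). The virtual corner opposite W is at (-36.6, 49.3). Tangency of A1 to AC means the radius NC is perpendicular to AC and since A1 is tangent to QS there, NQ ⟂ QS, with radius 3.7, so the center N sits 3.7 in from both sides at N = (-32.9, 45.6). That places the tangent points at C = (-36.6, 45.6) on AC and Q = (-32.9, 49.3) on QS. Then |WQ| = |Q − W| = 59.3.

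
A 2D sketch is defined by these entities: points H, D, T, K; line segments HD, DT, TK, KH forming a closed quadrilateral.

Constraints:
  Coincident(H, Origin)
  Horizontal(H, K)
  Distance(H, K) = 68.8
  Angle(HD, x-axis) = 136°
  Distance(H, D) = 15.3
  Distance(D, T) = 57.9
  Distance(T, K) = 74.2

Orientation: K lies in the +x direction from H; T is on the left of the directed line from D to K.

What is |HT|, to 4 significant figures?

62.10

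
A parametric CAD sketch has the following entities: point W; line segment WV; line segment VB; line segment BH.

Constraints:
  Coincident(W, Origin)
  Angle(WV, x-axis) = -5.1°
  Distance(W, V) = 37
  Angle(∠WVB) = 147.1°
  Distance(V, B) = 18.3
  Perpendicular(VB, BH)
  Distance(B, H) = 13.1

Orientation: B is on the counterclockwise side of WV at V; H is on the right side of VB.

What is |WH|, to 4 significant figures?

59.49

W is at the origin; WV runs at -5.1° with length 37.0, so V = 37.0·(cos -5.1°, sin -5.1°) = (36.85, -3.289). ∠WVB = 147.1°, so VB runs at -5.1° + (180° − 147.1°) = 27.80° from the x-axis; with |VB| = 18.3, B = V + 18.3·(cos 27.80°, sin 27.80°) = (53.04, 5.246). VB is perpendicular to BH; with |BH| = 13.1 on the right of VB, H = B + 13.1·(0.4664, -0.8846) = (59.15, -6.342). Then |WH| = |H − W| = 59.49.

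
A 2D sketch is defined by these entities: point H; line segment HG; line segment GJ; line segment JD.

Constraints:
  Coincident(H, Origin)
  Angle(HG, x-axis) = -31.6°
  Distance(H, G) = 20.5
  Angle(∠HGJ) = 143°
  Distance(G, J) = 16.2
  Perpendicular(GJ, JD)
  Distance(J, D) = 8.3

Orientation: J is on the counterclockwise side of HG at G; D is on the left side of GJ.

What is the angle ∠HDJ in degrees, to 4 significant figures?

97.07°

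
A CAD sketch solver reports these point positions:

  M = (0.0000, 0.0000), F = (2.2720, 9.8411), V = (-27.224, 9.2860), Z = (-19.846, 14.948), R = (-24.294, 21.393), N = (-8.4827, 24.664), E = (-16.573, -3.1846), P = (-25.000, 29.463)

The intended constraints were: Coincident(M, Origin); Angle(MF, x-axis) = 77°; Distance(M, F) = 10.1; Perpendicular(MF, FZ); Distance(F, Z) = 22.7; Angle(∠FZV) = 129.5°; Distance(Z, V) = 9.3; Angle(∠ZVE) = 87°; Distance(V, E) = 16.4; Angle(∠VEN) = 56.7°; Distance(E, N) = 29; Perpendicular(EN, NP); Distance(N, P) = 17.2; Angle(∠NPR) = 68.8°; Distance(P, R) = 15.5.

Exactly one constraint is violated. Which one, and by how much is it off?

Distance(P, R) = 15.5 — off by 7.40.

M = (0.00, 0.00) ✓; MF at 77.00° ✓; |MF| = 10.10 ✓; ∠(MF, FZ) = 90.00° ✓; |FZ| = 22.70 ✓; ∠FZV = 129.5° ✓; |ZV| = 9.300 ✓; ∠ZVE = 87.00° ✓; |VE| = 16.40 ✓; ∠VEN = 56.70° ✓; |EN| = 29.00 ✓; ∠(EN, NP) = 90.00° ✓; |NP| = 17.20 ✓; ∠NPR = 68.80° ✓; |PR| = 8.101 ✗.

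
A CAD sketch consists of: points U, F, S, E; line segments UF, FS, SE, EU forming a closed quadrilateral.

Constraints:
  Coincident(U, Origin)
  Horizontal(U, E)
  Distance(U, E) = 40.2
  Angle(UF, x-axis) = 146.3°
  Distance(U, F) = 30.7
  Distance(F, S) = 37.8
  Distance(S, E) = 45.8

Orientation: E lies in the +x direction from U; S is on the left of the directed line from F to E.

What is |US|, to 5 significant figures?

34.290

U is at the origin; U and E share the same y with |UE| = 40.2 and E in +x, so E = (40.2, 0). UF runs at 146.3° with |UF| = 30.7, so F = (-25.541, 17.034). S is determined by |FS| = 37.8 and |SE| = 45.8 together: it lies at the intersection of circle(F, 37.8) and circle(E, 45.8). With |FE| = 67.912, the foot of the radical line on FE is 29.032 from F and the perpendicular offset is √(37.8² − 29.032²) = 24.207. Taking the left-of-FE solution: S = (8.6345, 33.185).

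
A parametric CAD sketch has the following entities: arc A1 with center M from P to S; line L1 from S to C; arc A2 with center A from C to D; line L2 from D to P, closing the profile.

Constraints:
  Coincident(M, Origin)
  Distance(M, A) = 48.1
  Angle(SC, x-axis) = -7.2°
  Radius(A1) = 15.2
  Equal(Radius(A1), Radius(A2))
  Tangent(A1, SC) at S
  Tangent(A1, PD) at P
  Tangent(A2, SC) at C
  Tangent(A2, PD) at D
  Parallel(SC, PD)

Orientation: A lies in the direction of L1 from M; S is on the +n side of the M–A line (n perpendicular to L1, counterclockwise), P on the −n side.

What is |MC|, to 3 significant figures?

50.4

Tangency of A1 to both parallel lines with radius 15.2 puts S and P at M ± 15.2·n: S = (1.91, 15.1), P = (-1.91, -15.1). Equal radii place C and D the same way about A: C = A + 15.2·n = (49.6, 9.05), D = A − 15.2·n = (45.8, -21.1). Then |MC| = |C − M| = 50.4.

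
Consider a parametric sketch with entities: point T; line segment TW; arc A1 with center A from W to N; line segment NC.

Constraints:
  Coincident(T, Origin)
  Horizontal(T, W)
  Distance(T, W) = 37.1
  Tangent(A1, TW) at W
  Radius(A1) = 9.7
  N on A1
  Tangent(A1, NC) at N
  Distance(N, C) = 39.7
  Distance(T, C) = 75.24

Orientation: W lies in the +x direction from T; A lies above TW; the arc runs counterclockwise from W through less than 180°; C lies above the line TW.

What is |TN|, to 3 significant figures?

46.2

Checks: T = (0.00, 0.00) ✓; |AN| = 9.700 ✓; ∠(AN, NC) = 90.00° ✓; |NC| = 39.70 ✓; |TC| = 75.24 ✓.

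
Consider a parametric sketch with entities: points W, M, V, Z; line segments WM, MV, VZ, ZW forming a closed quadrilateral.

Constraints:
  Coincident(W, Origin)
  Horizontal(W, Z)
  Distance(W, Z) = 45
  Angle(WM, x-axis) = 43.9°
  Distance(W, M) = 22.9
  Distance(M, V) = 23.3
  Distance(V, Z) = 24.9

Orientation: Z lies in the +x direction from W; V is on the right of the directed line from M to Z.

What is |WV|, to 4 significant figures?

22.21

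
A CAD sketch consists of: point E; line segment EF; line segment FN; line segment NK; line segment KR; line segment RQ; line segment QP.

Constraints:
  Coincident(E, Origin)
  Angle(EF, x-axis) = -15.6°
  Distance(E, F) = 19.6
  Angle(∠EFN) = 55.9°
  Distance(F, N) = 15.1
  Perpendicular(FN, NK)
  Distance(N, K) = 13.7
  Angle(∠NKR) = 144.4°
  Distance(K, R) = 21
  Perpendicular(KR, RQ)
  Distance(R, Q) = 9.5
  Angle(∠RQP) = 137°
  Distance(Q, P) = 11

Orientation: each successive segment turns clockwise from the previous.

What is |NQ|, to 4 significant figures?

32.18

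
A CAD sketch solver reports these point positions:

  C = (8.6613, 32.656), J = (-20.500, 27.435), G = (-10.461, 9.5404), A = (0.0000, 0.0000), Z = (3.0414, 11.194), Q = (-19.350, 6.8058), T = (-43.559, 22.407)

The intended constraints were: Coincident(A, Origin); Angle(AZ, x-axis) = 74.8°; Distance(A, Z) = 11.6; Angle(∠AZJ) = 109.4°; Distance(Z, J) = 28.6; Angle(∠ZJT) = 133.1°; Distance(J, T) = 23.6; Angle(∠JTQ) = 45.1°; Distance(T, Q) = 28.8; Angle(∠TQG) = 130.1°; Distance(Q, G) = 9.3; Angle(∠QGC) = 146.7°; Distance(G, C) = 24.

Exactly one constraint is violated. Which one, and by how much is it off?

Distance(G, C) = 24 — off by 6.00.

A = (0.00, 0.00) ✓; AZ at 74.80° ✓; |AZ| = 11.60 ✓; ∠AZJ = 109.4° ✓; |ZJ| = 28.60 ✓; ∠ZJT = 133.1° ✓; |JT| = 23.60 ✓; ∠JTQ = 45.10° ✓; |TQ| = 28.80 ✓; ∠TQG = 130.1° ✓; |QG| = 9.300 ✓; ∠QGC = 146.7° ✓; |GC| = 30.00 ✗.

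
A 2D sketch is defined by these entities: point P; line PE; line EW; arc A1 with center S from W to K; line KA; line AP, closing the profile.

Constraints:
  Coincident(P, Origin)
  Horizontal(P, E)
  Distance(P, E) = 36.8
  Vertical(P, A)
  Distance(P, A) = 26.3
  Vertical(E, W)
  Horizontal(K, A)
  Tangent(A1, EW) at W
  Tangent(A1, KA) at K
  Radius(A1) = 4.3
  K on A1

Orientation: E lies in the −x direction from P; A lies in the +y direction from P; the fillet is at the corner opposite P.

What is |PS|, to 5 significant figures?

39.246

PA is vertical with |PA| = 26.3 and A on the +y side, so A = (0.0000, 26.300). The virtual corner opposite P is at (-36.800, 26.300). Tangency of A1 to EW means the radius SW is perpendicular to EW and the tangent condition forces SK to be normal to KA, with radius 4.3, so the center S sits 4.3 in from both sides at S = (-32.500, 22.000). Then |PS| = |S − P| = 39.246.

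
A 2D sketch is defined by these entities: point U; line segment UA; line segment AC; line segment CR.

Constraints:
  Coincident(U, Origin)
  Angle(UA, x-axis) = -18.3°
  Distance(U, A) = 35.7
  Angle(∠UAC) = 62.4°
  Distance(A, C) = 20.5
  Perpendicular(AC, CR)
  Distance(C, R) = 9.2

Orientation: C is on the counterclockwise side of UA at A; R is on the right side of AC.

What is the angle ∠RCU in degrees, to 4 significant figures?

172.9°

∠UAC = 62.4°, so AC runs at -18.3° + (180° − 62.4°) = 99.30° from the x-axis; with |AC| = 20.5, C = A + 20.5·(cos 99.30°, sin 99.30°) = (30.58, 9.021). AC ⟂ CR; with |CR| = 9.2 on the right of AC, R = C + 9.2·(0.9869, 0.1616) = (39.66, 10.51). Then cos ∠RCU = CR·CU / (|CR||CU|), giving 172.9°.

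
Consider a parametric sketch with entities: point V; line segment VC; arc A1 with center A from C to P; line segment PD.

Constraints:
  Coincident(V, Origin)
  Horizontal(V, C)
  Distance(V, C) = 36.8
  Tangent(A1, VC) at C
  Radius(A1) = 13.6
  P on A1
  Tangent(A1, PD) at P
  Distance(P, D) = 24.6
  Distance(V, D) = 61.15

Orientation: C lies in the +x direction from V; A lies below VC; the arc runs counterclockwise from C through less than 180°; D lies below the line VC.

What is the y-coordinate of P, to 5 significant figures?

-23.769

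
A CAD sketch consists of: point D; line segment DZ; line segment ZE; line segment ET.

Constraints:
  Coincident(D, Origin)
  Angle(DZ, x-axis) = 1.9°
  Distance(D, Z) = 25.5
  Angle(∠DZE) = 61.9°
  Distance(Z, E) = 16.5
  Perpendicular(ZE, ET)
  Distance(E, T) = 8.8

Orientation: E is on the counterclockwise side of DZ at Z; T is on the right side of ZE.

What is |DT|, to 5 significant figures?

31.615

∠DZE = 61.9°, so ZE runs at 1.9° + (180° − 61.9°) = 120.00° from the x-axis; with |ZE| = 16.5, E = Z + 16.5·(cos 120.00°, sin 120.00°) = (17.236, 15.135). ZE is perpendicular to ET; with |ET| = 8.8 on the right of ZE, T = E + 8.8·(0.86603, 0.50000) = (24.857, 19.535). Then |DT| = |T − D| = 31.615.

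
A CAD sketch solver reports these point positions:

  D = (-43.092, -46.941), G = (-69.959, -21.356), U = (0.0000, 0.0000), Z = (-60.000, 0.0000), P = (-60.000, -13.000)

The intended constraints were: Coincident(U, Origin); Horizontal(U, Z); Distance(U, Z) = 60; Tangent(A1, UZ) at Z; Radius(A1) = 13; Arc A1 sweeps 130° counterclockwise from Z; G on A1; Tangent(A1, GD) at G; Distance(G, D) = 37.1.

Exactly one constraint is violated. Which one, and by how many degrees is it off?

Tangent(A1, GD) at G — off by 6.40°.

U = (0.00, 0.00) ✓; U.y = 0.00, Z.y = 0.00 ✓; |UZ| = 60.00 ✓; ∠(PZ, ZU) = 90.00° ✓; |PZ| = 13.00 ✓; bearing(P→G) − bearing(P→Z) = 130.0° ✓; |PG| = 13.00 ✓; ∠(PG, GD) = 83.60° ✗; |GD| = 37.10 ✓.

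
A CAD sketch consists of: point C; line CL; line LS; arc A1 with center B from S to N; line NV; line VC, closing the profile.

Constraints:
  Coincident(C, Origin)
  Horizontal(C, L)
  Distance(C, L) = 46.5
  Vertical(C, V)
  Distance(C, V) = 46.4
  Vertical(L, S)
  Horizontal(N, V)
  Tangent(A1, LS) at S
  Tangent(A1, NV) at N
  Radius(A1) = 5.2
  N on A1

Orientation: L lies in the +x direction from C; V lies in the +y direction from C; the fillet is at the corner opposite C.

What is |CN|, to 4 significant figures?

62.12

C is at the origin; C and L share the same y with |CL| = 46.5 and L on the +x side, so L = (46.50, 0.000). CV is vertical with |CV| = 46.4 and V on the +y side, so V = (0.000, 46.40). The virtual corner opposite C is at (46.50, 46.40). Since A1 is tangent to LS there, BS ⟂ LS and the tangent condition forces BN to be normal to NV, with radius 5.2, so the center B sits 5.2 in from both sides at B = (41.30, 41.20). That places the tangent points at S = (46.50, 41.20) on LS and N = (41.30, 46.40) on NV. Then |CN| = |N − C| = 62.12.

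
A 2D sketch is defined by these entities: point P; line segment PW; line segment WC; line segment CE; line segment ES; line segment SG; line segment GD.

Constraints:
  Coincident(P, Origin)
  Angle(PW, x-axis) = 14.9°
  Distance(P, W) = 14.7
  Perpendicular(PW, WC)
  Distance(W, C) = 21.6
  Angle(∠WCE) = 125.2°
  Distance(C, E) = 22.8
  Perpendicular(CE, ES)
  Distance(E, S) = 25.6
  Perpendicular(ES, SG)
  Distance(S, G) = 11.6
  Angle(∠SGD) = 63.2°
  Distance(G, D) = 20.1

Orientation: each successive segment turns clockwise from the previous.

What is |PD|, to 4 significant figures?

27.74

ES is perpendicular to SG, so SG runs at 50.10°; with |SG| = 11.6, G = (-7.064, -9.265). ∠SGD = 63.2° gives GD at -66.70° from the x-axis; with |GD| = 20.1, D = (0.8866, -27.73). Then |PD| = |D − P| = 27.74.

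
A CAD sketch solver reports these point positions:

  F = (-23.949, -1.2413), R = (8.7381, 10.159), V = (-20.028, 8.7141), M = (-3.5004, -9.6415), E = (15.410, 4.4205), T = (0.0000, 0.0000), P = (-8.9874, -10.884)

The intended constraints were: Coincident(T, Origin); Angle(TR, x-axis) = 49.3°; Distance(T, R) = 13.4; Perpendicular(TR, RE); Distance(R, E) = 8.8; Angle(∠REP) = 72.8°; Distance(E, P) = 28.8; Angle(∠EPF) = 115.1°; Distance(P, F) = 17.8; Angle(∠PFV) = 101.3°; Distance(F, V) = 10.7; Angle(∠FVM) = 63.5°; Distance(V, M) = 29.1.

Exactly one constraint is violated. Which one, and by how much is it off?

Distance(V, M) = 29.1 — off by 4.40.

T = (0.00, 0.00) ✓; TR at 49.30° ✓; |TR| = 13.40 ✓; ∠(TR, RE) = 90.00° ✓; |RE| = 8.800 ✓; ∠REP = 72.80° ✓; |EP| = 28.80 ✓; ∠EPF = 115.1° ✓; |PF| = 17.80 ✓; ∠PFV = 101.3° ✓; |FV| = 10.70 ✓; ∠FVM = 63.50° ✓; |VM| = 24.70 ✗.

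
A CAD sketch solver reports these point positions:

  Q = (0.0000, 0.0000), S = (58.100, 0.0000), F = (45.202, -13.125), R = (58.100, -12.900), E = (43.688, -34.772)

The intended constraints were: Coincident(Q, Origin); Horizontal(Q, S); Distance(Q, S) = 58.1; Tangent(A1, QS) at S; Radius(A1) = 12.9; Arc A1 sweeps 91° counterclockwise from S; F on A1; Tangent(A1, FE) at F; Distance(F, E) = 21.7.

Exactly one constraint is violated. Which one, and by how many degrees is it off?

Tangent(A1, FE) at F — off by 5.00°.

Q = (0.00, 0.00) ✓; Q.y = 0.00, S.y = 0.00 ✓; |QS| = 58.10 ✓; ∠(RS, SQ) = 90.00° ✓; |RS| = 12.90 ✓; bearing(R→F) − bearing(R→S) = 91.00° ✓; |RF| = 12.90 ✓; ∠(RF, FE) = 95.00° ✗; |FE| = 21.70 ✓.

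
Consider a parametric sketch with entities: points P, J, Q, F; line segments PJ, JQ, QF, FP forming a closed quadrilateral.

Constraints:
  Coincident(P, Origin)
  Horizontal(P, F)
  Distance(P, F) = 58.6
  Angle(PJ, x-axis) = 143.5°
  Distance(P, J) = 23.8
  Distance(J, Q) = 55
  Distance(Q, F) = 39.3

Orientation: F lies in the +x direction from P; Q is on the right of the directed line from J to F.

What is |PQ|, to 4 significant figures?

31.21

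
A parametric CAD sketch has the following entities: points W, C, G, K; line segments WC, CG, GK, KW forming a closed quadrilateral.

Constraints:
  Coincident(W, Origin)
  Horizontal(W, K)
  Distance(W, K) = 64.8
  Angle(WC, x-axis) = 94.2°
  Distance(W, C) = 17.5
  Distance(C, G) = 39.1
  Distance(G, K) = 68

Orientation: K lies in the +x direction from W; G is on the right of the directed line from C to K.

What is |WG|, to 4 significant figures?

21.62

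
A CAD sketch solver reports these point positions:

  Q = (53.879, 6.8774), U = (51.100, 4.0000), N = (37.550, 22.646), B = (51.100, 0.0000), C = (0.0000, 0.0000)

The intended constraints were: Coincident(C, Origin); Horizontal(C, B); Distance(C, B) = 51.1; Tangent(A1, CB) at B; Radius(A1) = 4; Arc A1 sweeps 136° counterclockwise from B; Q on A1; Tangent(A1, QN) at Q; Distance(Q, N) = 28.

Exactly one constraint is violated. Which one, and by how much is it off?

Distance(Q, N) = 28 — off by 5.30.

C = (0.00, 0.00) ✓; C.y = 0.00, B.y = 0.00 ✓; |CB| = 51.10 ✓; ∠(UB, BC) = 90.00° ✓; |UB| = 4.000 ✓; bearing(U→Q) − bearing(U→B) = 136.0° ✓; |UQ| = 4.000 ✓; ∠(UQ, QN) = 90.00° ✓; |QN| = 22.70 ✗.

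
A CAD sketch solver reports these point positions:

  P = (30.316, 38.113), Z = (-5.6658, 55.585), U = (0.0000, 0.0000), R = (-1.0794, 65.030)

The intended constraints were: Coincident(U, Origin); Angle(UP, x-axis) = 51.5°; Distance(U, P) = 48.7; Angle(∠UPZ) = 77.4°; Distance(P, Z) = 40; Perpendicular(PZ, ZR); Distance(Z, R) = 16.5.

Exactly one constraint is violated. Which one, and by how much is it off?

Distance(Z, R) = 16.5 — off by 6.00.

U = (0.00, 0.00) ✓; UP at 51.50° ✓; |UP| = 48.70 ✓; ∠UPZ = 77.40° ✓; |PZ| = 40.00 ✓; ∠(PZ, ZR) = 90.00° ✓; |ZR| = 10.50 ✗.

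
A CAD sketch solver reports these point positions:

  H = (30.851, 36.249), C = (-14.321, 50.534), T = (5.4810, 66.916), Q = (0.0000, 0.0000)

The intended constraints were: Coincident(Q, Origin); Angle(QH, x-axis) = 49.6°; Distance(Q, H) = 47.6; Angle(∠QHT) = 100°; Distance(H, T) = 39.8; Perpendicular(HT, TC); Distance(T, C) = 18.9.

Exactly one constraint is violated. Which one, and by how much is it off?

Distance(T, C) = 18.9 — off by 6.80.

Q = (0.00, 0.00) ✓; QH at 49.60° ✓; |QH| = 47.60 ✓; ∠QHT = 100.0° ✓; |HT| = 39.80 ✓; ∠(HT, TC) = 90.00° ✓; |TC| = 25.70 ✗.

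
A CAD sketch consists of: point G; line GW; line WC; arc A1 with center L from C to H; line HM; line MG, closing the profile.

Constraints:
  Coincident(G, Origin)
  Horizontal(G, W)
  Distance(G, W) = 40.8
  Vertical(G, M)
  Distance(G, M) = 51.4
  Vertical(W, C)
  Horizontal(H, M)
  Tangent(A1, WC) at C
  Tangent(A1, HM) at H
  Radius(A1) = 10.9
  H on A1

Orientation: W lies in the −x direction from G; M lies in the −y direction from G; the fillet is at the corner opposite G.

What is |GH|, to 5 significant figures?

59.464

G is at the origin; GW is horizontal with |GW| = 40.8 and W on the −x side, so W = (-40.800, 0.0000). GM is vertical with |GM| = 51.4 and M on the −y side, so M = (0.0000, -51.400). The virtual corner opposite G is at (-40.800, -51.400). The tangent condition forces LC to be normal to WC and tangency of A1 to HM means the radius LH is perpendicular to HM, with radius 10.9, so the center L sits 10.9 in from both sides at L = (-29.900, -40.500). That places the tangent points at C = (-40.800, -40.500) on WC and H = (-29.900, -51.400) on HM. Then |GH| = |H − G| = 59.464.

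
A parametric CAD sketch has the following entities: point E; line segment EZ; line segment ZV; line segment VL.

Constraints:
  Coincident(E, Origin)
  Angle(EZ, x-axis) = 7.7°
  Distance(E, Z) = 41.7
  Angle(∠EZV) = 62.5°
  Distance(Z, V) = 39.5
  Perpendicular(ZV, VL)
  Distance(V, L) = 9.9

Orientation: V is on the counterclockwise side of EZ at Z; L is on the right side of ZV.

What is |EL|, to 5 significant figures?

51.072

∠EZV = 62.5°, so ZV runs at 7.7° + (180° − 62.5°) = 125.20° from the x-axis; with |ZV| = 39.5, V = Z + 39.5·(cos 125.20°, sin 125.20°) = (18.555, 37.864). ZV is perpendicular to VL; with |VL| = 9.9 on the right of ZV, L = V + 9.9·(0.81714, 0.57643) = (26.645, 43.571). Then |EL| = |L − E| = 51.072.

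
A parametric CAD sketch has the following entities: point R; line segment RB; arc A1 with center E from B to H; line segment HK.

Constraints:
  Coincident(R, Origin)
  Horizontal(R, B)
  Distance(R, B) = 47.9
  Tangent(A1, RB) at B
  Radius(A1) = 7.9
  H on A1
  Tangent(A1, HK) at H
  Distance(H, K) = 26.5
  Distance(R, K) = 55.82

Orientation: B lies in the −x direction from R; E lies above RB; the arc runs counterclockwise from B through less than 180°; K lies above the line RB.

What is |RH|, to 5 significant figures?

41.033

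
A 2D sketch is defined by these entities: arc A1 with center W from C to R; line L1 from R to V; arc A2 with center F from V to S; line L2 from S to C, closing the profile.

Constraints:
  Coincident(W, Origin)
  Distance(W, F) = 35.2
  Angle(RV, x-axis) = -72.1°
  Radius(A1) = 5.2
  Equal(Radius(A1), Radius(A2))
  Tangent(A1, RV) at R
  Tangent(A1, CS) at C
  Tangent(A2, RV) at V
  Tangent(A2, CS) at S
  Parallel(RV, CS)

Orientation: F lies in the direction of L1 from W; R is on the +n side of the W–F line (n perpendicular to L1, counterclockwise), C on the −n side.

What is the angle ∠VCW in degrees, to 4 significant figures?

73.54°

The slot axis is L1's direction at -72.1°, so u = (cos -72.1°, sin -72.1°) = (0.3074, -0.9516) and n = (−sin -72.1°, cos -72.1°) = (0.9516, 0.3074). W is at the origin and F lies 35.2 along u from W, so F = 35.2·u = (10.82, -33.50). Tangency of A1 to both parallel lines with radius 5.2 puts R and C at W ± 5.2·n: R = (4.948, 1.598), C = (-4.948, -1.598). Equal radii place V and S the same way about F: V = F + 5.2·n = (15.77, -31.90), S = F − 5.2·n = (5.871, -35.09). Then cos ∠VCW = CV·CW / (|CV||CW|), giving 73.54°.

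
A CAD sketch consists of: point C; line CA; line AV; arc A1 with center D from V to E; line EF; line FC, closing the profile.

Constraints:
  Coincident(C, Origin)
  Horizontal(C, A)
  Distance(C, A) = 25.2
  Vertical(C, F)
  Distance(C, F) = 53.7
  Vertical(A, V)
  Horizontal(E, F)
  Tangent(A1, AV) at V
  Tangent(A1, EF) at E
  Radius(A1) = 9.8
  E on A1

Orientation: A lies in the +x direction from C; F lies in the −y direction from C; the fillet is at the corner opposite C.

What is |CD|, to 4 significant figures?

46.52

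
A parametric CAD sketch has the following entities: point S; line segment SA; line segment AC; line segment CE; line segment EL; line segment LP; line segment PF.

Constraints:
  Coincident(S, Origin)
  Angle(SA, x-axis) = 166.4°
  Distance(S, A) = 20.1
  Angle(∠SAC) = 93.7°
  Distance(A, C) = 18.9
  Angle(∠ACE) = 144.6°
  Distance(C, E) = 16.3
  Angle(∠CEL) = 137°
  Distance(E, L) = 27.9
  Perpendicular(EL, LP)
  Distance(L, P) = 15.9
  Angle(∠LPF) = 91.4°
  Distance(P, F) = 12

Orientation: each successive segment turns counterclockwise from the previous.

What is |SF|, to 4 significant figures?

22.38

EL is perpendicular to LP, so LP runs at 61.10°; with |LP| = 15.9, P = (12.02, -28.38). ∠LPF = 91.4° gives PF at 149.7° from the x-axis; with |PF| = 12.0, F = (1.656, -22.32). Then |SF| = |F − S| = 22.38.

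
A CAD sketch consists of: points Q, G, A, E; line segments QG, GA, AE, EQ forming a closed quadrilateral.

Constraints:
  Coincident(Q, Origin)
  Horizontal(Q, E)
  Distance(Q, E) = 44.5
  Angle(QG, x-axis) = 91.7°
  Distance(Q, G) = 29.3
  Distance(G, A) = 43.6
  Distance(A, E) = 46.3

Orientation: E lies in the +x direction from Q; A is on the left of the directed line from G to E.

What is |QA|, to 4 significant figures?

60.58

Checks: QG at 91.70° ✓; |GA| = 43.60 ✓; |AE| = 46.30 ✓.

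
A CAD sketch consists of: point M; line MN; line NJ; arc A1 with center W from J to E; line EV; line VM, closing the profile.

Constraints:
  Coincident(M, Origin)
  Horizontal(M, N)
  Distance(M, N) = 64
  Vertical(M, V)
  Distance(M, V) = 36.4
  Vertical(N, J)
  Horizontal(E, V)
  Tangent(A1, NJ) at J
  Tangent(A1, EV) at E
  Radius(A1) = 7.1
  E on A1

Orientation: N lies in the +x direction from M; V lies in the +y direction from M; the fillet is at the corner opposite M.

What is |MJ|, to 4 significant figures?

70.39

M is at the origin; MN is horizontal with |MN| = 64.0 and N on the +x side, so N = (64.00, 0.000). M and V share the same x with |MV| = 36.4 and V on the +y side, so V = (0.000, 36.40). The virtual corner opposite M is at (64.00, 36.40). Tangency of A1 to NJ means the radius WJ is perpendicular to NJ and since A1 is tangent to EV there, WE ⟂ EV, with radius 7.1, so the center W sits 7.1 in from both sides at W = (56.90, 29.30). That places the tangent points at J = (64.00, 29.30) on NJ and E = (56.90, 36.40) on EV. Then |MJ| = |J − M| = 70.39.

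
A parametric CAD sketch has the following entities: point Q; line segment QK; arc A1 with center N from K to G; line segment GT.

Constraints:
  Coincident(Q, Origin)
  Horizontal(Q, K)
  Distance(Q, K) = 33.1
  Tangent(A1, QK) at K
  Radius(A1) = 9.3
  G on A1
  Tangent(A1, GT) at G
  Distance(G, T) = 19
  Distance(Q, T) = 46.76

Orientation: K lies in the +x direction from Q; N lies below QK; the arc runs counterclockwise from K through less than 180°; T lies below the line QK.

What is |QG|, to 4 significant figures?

29.08

Checks: ∠(NK, KQ) = 90.00° ✓; |NG| = 9.300 ✓; ∠(NG, GT) = 90.00° ✓; |GT| = 19.00 ✓; |QT| = 46.76 ✓.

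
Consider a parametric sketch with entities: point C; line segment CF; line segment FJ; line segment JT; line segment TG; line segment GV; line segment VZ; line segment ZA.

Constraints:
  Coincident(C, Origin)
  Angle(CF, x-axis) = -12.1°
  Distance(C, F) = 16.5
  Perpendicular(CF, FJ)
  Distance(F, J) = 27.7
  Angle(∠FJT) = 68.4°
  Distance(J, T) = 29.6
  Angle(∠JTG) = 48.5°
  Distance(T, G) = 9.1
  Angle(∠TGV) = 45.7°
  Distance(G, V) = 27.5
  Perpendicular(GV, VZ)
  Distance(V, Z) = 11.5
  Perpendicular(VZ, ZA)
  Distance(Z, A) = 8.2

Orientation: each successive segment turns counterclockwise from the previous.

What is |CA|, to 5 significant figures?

33.933

C is at the origin; CF runs at -12.1° with length 16.5, so F = (16.133, -3.4587). CF is perpendicular to FJ, so FJ runs at 77.900°; with |FJ| = 27.7, J = (21.940, 23.626). ∠FJT = 68.4° gives JT at -170.50° from the x-axis; with |JT| = 29.6, T = (-7.2542, 18.740). ∠JTG = 48.5° gives TG at -39.000° from the x-axis; with |TG| = 9.1, G = (-0.18217, 13.014). ∠TGV = 45.7° gives GV at 95.300° from the x-axis; with |GV| = 27.5, V = (-2.7224, 40.396). GV is perpendicular to VZ, so VZ runs at -174.70°; with |VZ| = 11.5, Z = (-14.173, 39.334). The perpendicularity gives ZA at right angles to VZ, so ZA runs at -84.700°; with |ZA| = 8.2, A = (-13.416, 31.169). Then |CA| = |A − C| = 33.933.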